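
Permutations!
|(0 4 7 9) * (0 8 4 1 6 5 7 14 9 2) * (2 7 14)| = 9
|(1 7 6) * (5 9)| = 6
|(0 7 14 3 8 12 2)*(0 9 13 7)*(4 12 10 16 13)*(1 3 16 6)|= |(1 3 8 10 6)(2 9 4 12)(7 14 16 13)|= 20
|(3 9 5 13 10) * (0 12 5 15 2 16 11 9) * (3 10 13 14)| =5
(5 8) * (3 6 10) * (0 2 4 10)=[2, 1, 4, 6, 10, 8, 0, 7, 5, 9, 3]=(0 2 4 10 3 6)(5 8)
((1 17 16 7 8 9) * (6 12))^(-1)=((1 17 16 7 8 9)(6 12))^(-1)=(1 9 8 7 16 17)(6 12)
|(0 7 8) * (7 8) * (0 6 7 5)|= 5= |(0 8 6 7 5)|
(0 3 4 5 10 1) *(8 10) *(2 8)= [3, 0, 8, 4, 5, 2, 6, 7, 10, 9, 1]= (0 3 4 5 2 8 10 1)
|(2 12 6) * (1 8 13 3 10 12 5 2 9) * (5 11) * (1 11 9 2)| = 11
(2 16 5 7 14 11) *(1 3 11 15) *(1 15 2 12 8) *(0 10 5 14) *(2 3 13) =(0 10 5 7)(1 13 2 16 14 3 11 12 8) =[10, 13, 16, 11, 4, 7, 6, 0, 1, 9, 5, 12, 8, 2, 3, 15, 14]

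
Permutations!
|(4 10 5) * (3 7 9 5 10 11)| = |(3 7 9 5 4 11)| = 6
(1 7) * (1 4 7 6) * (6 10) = [0, 10, 2, 3, 7, 5, 1, 4, 8, 9, 6] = (1 10 6)(4 7)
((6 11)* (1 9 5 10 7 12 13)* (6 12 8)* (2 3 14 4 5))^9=(1 8 14 13 7 3 12 10 2 11 5 9 6 4)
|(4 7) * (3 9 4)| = |(3 9 4 7)| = 4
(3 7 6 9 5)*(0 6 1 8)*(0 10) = (0 6 9 5 3 7 1 8 10) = [6, 8, 2, 7, 4, 3, 9, 1, 10, 5, 0]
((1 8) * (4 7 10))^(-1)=(1 8)(4 10 7)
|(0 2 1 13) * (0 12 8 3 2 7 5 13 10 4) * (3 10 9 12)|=12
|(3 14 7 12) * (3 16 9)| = 6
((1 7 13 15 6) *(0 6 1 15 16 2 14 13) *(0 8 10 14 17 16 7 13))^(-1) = (0 14 10 8 7 13 1 15 6)(2 16 17)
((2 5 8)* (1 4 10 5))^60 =(10)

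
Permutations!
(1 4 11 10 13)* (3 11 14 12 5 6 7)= [0, 4, 2, 11, 14, 6, 7, 3, 8, 9, 13, 10, 5, 1, 12]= (1 4 14 12 5 6 7 3 11 10 13)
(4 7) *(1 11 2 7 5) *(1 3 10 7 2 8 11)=(3 10 7 4 5)(8 11)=[0, 1, 2, 10, 5, 3, 6, 4, 11, 9, 7, 8]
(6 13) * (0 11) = [11, 1, 2, 3, 4, 5, 13, 7, 8, 9, 10, 0, 12, 6] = (0 11)(6 13)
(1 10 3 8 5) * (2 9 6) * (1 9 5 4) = (1 10 3 8 4)(2 5 9 6) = [0, 10, 5, 8, 1, 9, 2, 7, 4, 6, 3]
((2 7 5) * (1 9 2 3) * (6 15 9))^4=((1 6 15 9 2 7 5 3))^4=(1 2)(3 9)(5 15)(6 7)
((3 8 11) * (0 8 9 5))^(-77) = ((0 8 11 3 9 5))^(-77) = (0 8 11 3 9 5)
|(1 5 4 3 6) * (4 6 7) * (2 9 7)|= |(1 5 6)(2 9 7 4 3)|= 15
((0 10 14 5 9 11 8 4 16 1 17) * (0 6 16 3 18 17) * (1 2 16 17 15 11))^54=(18)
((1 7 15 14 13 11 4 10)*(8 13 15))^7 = (14 15)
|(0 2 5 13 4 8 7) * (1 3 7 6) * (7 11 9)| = 12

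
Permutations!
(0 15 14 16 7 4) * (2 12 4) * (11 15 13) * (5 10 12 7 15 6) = [13, 1, 7, 3, 0, 10, 5, 2, 8, 9, 12, 6, 4, 11, 16, 14, 15] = (0 13 11 6 5 10 12 4)(2 7)(14 16 15)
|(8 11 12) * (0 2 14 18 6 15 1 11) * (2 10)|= 11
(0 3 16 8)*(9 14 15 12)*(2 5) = (0 3 16 8)(2 5)(9 14 15 12) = [3, 1, 5, 16, 4, 2, 6, 7, 0, 14, 10, 11, 9, 13, 15, 12, 8]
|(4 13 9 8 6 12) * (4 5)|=|(4 13 9 8 6 12 5)|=7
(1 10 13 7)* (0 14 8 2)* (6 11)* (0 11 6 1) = (0 14 8 2 11 1 10 13 7) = [14, 10, 11, 3, 4, 5, 6, 0, 2, 9, 13, 1, 12, 7, 8]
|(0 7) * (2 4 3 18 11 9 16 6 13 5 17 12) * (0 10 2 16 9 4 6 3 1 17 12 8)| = |(0 7 10 2 6 13 5 12 16 3 18 11 4 1 17 8)| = 16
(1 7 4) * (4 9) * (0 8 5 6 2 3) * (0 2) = [8, 7, 3, 2, 1, 6, 0, 9, 5, 4] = (0 8 5 6)(1 7 9 4)(2 3)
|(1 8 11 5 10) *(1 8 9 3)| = |(1 9 3)(5 10 8 11)| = 12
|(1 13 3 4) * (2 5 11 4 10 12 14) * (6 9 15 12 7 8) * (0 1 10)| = |(0 1 13 3)(2 5 11 4 10 7 8 6 9 15 12 14)| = 12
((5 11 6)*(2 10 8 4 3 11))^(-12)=((2 10 8 4 3 11 6 5))^(-12)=(2 3)(4 5)(6 8)(10 11)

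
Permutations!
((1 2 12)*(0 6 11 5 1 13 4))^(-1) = (0 4 13 12 2 1 5 11 6)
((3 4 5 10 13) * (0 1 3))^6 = ((0 1 3 4 5 10 13))^6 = (0 13 10 5 4 3 1)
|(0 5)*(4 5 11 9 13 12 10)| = 8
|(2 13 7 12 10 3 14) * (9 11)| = 14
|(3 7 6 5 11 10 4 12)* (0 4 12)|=|(0 4)(3 7 6 5 11 10 12)|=14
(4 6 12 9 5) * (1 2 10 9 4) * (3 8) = (1 2 10 9 5)(3 8)(4 6 12) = [0, 2, 10, 8, 6, 1, 12, 7, 3, 5, 9, 11, 4]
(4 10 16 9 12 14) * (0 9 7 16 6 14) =(0 9 12)(4 10 6 14)(7 16) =[9, 1, 2, 3, 10, 5, 14, 16, 8, 12, 6, 11, 0, 13, 4, 15, 7]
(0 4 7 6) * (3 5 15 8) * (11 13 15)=(0 4 7 6)(3 5 11 13 15 8)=[4, 1, 2, 5, 7, 11, 0, 6, 3, 9, 10, 13, 12, 15, 14, 8]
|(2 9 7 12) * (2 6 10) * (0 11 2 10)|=|(0 11 2 9 7 12 6)|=7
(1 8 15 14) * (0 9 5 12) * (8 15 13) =(0 9 5 12)(1 15 14)(8 13) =[9, 15, 2, 3, 4, 12, 6, 7, 13, 5, 10, 11, 0, 8, 1, 14]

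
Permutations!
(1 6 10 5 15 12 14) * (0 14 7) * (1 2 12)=[14, 6, 12, 3, 4, 15, 10, 0, 8, 9, 5, 11, 7, 13, 2, 1]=(0 14 2 12 7)(1 6 10 5 15)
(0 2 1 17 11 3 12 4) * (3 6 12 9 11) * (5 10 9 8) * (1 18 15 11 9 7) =[2, 17, 18, 8, 0, 10, 12, 1, 5, 9, 7, 6, 4, 13, 14, 11, 16, 3, 15] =(0 2 18 15 11 6 12 4)(1 17 3 8 5 10 7)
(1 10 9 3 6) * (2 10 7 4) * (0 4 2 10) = (0 4 10 9 3 6 1 7 2) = [4, 7, 0, 6, 10, 5, 1, 2, 8, 3, 9]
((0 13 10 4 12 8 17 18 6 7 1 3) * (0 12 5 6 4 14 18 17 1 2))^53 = (0 14 5 2 10 4 7 13 18 6)(1 3 12 8)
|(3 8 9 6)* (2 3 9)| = |(2 3 8)(6 9)| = 6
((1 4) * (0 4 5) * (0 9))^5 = (9)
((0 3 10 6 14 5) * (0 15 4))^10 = ((0 3 10 6 14 5 15 4))^10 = (0 10 14 15)(3 6 5 4)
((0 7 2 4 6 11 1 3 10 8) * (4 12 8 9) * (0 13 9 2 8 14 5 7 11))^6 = (0 12 9 3 7)(1 5 6 2 13)(4 10 8 11 14)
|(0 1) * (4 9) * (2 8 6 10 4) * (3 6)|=|(0 1)(2 8 3 6 10 4 9)|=14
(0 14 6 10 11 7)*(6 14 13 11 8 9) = (14)(0 13 11 7)(6 10 8 9) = [13, 1, 2, 3, 4, 5, 10, 0, 9, 6, 8, 7, 12, 11, 14]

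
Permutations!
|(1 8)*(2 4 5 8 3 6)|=|(1 3 6 2 4 5 8)|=7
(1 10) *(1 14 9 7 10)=(7 10 14 9)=[0, 1, 2, 3, 4, 5, 6, 10, 8, 7, 14, 11, 12, 13, 9]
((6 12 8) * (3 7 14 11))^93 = (3 7 14 11)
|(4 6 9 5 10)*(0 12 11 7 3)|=5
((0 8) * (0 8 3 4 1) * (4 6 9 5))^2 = (0 6 5 1 3 9 4)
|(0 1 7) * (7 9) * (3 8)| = 4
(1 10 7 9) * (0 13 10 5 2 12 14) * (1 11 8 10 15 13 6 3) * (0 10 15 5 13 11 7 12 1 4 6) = (1 13 5 2)(3 4 6)(7 9)(8 15 11)(10 12 14) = [0, 13, 1, 4, 6, 2, 3, 9, 15, 7, 12, 8, 14, 5, 10, 11]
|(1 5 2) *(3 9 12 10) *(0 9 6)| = 6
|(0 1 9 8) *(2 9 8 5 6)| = 12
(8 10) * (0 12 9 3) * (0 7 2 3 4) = (0 12 9 4)(2 3 7)(8 10) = [12, 1, 3, 7, 0, 5, 6, 2, 10, 4, 8, 11, 9]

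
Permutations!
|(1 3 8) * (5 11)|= 6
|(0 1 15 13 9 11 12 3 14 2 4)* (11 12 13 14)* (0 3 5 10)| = 13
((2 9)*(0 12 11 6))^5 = (0 12 11 6)(2 9)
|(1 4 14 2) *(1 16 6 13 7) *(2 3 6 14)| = 9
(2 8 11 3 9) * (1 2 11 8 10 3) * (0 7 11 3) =[7, 2, 10, 9, 4, 5, 6, 11, 8, 3, 0, 1] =(0 7 11 1 2 10)(3 9)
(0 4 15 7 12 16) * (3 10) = [4, 1, 2, 10, 15, 5, 6, 12, 8, 9, 3, 11, 16, 13, 14, 7, 0] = (0 4 15 7 12 16)(3 10)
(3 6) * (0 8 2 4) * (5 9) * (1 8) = (0 1 8 2 4)(3 6)(5 9) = [1, 8, 4, 6, 0, 9, 3, 7, 2, 5]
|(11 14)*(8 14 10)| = |(8 14 11 10)| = 4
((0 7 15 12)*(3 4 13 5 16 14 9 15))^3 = (0 4 16 15 7 13 14 12 3 5 9)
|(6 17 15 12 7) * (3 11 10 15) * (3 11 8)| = 14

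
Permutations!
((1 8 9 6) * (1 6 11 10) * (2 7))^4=(1 10 11 9 8)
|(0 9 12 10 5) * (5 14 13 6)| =8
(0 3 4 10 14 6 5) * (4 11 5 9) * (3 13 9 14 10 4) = (0 13 9 3 11 5)(6 14) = [13, 1, 2, 11, 4, 0, 14, 7, 8, 3, 10, 5, 12, 9, 6]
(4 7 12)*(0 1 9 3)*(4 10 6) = [1, 9, 2, 0, 7, 5, 4, 12, 8, 3, 6, 11, 10] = (0 1 9 3)(4 7 12 10 6)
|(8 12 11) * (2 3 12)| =|(2 3 12 11 8)| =5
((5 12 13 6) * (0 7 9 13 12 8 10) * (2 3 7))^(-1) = (0 10 8 5 6 13 9 7 3 2) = ((0 2 3 7 9 13 6 5 8 10))^(-1)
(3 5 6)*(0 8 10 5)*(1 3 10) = (0 8 1 3)(5 6 10) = [8, 3, 2, 0, 4, 6, 10, 7, 1, 9, 5]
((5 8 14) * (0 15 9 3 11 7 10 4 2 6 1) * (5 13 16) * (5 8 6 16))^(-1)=(0 1 6 5 13 14 8 16 2 4 10 7 11 3 9 15)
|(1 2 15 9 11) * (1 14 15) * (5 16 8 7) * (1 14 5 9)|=12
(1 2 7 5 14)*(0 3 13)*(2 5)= (0 3 13)(1 5 14)(2 7)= [3, 5, 7, 13, 4, 14, 6, 2, 8, 9, 10, 11, 12, 0, 1]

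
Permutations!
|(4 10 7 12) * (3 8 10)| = 6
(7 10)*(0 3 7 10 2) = (10)(0 3 7 2) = [3, 1, 0, 7, 4, 5, 6, 2, 8, 9, 10]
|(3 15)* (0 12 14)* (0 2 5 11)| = 6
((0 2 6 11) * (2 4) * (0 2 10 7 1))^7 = (0 10 1 4 7)(2 6 11)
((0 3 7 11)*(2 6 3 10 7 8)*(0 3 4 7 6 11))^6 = ((0 10 6 4 7)(2 11 3 8))^6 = (0 10 6 4 7)(2 3)(8 11)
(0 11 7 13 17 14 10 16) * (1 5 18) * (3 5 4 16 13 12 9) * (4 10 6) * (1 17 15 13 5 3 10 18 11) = [1, 18, 2, 3, 16, 11, 4, 12, 8, 10, 5, 7, 9, 15, 6, 13, 0, 14, 17] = (0 1 18 17 14 6 4 16)(5 11 7 12 9 10)(13 15)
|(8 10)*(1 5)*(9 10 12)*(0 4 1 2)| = |(0 4 1 5 2)(8 12 9 10)| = 20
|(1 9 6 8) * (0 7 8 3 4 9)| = |(0 7 8 1)(3 4 9 6)| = 4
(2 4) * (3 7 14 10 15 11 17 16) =(2 4)(3 7 14 10 15 11 17 16) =[0, 1, 4, 7, 2, 5, 6, 14, 8, 9, 15, 17, 12, 13, 10, 11, 3, 16]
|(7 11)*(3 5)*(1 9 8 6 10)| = |(1 9 8 6 10)(3 5)(7 11)| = 10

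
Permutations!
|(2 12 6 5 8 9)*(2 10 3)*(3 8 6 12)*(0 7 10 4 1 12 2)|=10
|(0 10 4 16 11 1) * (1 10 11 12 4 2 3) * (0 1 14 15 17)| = |(0 11 10 2 3 14 15 17)(4 16 12)| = 24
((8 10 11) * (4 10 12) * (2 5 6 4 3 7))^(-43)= ((2 5 6 4 10 11 8 12 3 7))^(-43)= (2 12 10 5 3 11 6 7 8 4)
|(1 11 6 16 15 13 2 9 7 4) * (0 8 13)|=12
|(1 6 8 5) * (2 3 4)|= 12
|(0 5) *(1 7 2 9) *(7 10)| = |(0 5)(1 10 7 2 9)| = 10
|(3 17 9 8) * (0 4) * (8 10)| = |(0 4)(3 17 9 10 8)| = 10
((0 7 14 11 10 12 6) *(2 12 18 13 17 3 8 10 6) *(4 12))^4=((0 7 14 11 6)(2 4 12)(3 8 10 18 13 17))^4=(0 6 11 14 7)(2 4 12)(3 13 10)(8 17 18)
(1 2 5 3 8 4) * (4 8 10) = (1 2 5 3 10 4) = [0, 2, 5, 10, 1, 3, 6, 7, 8, 9, 4]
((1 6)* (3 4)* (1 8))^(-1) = ((1 6 8)(3 4))^(-1) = (1 8 6)(3 4)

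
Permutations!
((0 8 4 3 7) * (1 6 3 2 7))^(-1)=((0 8 4 2 7)(1 6 3))^(-1)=(0 7 2 4 8)(1 3 6)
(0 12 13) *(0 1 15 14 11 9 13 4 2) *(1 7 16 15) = (0 12 4 2)(7 16 15 14 11 9 13) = [12, 1, 0, 3, 2, 5, 6, 16, 8, 13, 10, 9, 4, 7, 11, 14, 15]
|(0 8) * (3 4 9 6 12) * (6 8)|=7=|(0 6 12 3 4 9 8)|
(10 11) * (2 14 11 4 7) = (2 14 11 10 4 7) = [0, 1, 14, 3, 7, 5, 6, 2, 8, 9, 4, 10, 12, 13, 11]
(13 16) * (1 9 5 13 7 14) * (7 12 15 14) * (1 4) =(1 9 5 13 16 12 15 14 4) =[0, 9, 2, 3, 1, 13, 6, 7, 8, 5, 10, 11, 15, 16, 4, 14, 12]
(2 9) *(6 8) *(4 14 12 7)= [0, 1, 9, 3, 14, 5, 8, 4, 6, 2, 10, 11, 7, 13, 12]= (2 9)(4 14 12 7)(6 8)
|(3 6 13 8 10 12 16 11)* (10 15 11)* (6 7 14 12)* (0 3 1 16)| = 40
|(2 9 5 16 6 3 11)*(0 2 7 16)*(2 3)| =9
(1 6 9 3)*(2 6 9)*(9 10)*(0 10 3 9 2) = (0 10 2 6)(1 3) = [10, 3, 6, 1, 4, 5, 0, 7, 8, 9, 2]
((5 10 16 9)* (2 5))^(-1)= (2 9 16 10 5)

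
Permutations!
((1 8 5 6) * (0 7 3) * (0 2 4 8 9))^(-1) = (0 9 1 6 5 8 4 2 3 7)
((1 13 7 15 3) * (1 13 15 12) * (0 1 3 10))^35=(0 10 15 1)(3 12 7 13)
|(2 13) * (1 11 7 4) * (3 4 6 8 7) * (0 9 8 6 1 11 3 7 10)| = 20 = |(0 9 8 10)(1 3 4 11 7)(2 13)|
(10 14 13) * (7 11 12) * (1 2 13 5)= (1 2 13 10 14 5)(7 11 12)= [0, 2, 13, 3, 4, 1, 6, 11, 8, 9, 14, 12, 7, 10, 5]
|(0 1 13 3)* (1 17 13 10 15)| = |(0 17 13 3)(1 10 15)| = 12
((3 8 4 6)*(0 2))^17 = ((0 2)(3 8 4 6))^17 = (0 2)(3 8 4 6)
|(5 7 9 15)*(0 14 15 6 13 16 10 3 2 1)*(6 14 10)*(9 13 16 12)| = 70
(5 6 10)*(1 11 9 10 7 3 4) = (1 11 9 10 5 6 7 3 4) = [0, 11, 2, 4, 1, 6, 7, 3, 8, 10, 5, 9]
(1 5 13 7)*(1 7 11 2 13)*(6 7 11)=(1 5)(2 13 6 7 11)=[0, 5, 13, 3, 4, 1, 7, 11, 8, 9, 10, 2, 12, 6]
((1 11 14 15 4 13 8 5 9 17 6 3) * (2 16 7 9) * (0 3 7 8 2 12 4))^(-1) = (0 15 14 11 1 3)(2 13 4 12 5 8 16)(6 17 9 7)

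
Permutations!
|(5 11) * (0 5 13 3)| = |(0 5 11 13 3)| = 5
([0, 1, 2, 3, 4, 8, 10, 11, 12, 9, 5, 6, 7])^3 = (5 7 10 12 6 8 11)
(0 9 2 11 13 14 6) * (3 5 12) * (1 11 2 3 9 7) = (0 7 1 11 13 14 6)(3 5 12 9) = [7, 11, 2, 5, 4, 12, 0, 1, 8, 3, 10, 13, 9, 14, 6]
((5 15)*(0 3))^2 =(15)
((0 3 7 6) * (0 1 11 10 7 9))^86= (0 9 3)(1 11 10 7 6)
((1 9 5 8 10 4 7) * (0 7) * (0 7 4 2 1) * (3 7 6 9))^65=((0 4 6 9 5 8 10 2 1 3 7))^65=(0 7 3 1 2 10 8 5 9 6 4)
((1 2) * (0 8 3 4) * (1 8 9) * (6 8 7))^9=(9)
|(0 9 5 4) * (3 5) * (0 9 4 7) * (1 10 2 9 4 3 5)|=|(0 3 1 10 2 9 5 7)|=8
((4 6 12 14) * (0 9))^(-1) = (0 9)(4 14 12 6) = ((0 9)(4 6 12 14))^(-1)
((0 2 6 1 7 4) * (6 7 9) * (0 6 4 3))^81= (0 2 7 3)(1 9 4 6)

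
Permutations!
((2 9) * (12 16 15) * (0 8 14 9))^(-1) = ((0 8 14 9 2)(12 16 15))^(-1) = (0 2 9 14 8)(12 15 16)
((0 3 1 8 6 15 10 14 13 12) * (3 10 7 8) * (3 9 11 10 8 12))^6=(15)(1 3 13 14 10 11 9)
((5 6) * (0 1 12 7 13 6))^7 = (13) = ((0 1 12 7 13 6 5))^7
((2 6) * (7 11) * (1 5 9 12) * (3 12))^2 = ((1 5 9 3 12)(2 6)(7 11))^2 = (1 9 12 5 3)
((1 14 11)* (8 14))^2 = (1 14)(8 11)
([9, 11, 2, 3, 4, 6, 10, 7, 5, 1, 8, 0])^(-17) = (0 11 1 9)(5 8 10 6)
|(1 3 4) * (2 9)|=|(1 3 4)(2 9)|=6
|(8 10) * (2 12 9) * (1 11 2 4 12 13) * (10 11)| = |(1 10 8 11 2 13)(4 12 9)| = 6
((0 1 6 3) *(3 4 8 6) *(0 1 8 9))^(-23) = (0 6 9 8 4)(1 3)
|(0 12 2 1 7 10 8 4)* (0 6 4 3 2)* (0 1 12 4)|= |(0 4 6)(1 7 10 8 3 2 12)|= 21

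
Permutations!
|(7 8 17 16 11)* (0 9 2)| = |(0 9 2)(7 8 17 16 11)| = 15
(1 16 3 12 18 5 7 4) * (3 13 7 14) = (1 16 13 7 4)(3 12 18 5 14) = [0, 16, 2, 12, 1, 14, 6, 4, 8, 9, 10, 11, 18, 7, 3, 15, 13, 17, 5]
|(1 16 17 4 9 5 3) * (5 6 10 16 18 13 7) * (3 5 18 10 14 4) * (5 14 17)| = 30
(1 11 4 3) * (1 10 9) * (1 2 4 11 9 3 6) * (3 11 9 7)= [0, 7, 4, 10, 6, 5, 1, 3, 8, 2, 11, 9]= (1 7 3 10 11 9 2 4 6)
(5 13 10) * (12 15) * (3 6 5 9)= (3 6 5 13 10 9)(12 15)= [0, 1, 2, 6, 4, 13, 5, 7, 8, 3, 9, 11, 15, 10, 14, 12]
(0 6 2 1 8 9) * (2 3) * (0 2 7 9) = (0 6 3 7 9 2 1 8) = [6, 8, 1, 7, 4, 5, 3, 9, 0, 2]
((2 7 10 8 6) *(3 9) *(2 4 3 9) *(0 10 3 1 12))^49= (12)(2 7 3)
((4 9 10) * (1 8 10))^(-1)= (1 9 4 10 8)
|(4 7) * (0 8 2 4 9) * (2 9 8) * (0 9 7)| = 6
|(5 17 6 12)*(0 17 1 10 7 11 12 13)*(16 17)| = 30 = |(0 16 17 6 13)(1 10 7 11 12 5)|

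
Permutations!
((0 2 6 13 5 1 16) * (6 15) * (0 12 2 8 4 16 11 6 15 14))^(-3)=((0 8 4 16 12 2 14)(1 11 6 13 5))^(-3)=(0 12 8 2 4 14 16)(1 6 5 11 13)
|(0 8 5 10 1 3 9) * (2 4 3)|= |(0 8 5 10 1 2 4 3 9)|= 9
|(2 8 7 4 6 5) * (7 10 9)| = 8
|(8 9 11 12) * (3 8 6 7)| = |(3 8 9 11 12 6 7)| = 7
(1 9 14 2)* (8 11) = [0, 9, 1, 3, 4, 5, 6, 7, 11, 14, 10, 8, 12, 13, 2] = (1 9 14 2)(8 11)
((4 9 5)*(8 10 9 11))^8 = (4 8 9)(5 11 10)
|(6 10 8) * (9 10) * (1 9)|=5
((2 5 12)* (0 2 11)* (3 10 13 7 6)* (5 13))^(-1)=((0 2 13 7 6 3 10 5 12 11))^(-1)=(0 11 12 5 10 3 6 7 13 2)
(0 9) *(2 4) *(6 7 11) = [9, 1, 4, 3, 2, 5, 7, 11, 8, 0, 10, 6] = (0 9)(2 4)(6 7 11)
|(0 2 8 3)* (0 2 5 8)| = 5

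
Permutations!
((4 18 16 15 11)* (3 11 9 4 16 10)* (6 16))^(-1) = ((3 11 6 16 15 9 4 18 10))^(-1) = (3 10 18 4 9 15 16 6 11)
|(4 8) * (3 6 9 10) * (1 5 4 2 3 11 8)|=21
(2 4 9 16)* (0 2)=[2, 1, 4, 3, 9, 5, 6, 7, 8, 16, 10, 11, 12, 13, 14, 15, 0]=(0 2 4 9 16)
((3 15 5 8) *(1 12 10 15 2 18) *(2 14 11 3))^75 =((1 12 10 15 5 8 2 18)(3 14 11))^75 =(1 15 2 12 5 18 10 8)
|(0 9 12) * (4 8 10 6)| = |(0 9 12)(4 8 10 6)| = 12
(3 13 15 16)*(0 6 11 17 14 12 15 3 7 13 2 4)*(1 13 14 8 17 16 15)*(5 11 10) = [6, 13, 4, 2, 0, 11, 10, 14, 17, 9, 5, 16, 1, 3, 12, 15, 7, 8] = (0 6 10 5 11 16 7 14 12 1 13 3 2 4)(8 17)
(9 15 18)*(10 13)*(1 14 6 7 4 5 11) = (1 14 6 7 4 5 11)(9 15 18)(10 13) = [0, 14, 2, 3, 5, 11, 7, 4, 8, 15, 13, 1, 12, 10, 6, 18, 16, 17, 9]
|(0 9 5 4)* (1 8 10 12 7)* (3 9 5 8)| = |(0 5 4)(1 3 9 8 10 12 7)| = 21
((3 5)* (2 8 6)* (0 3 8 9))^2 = (0 5 6 9 3 8 2)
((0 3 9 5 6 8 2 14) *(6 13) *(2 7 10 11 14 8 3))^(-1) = ((0 2 8 7 10 11 14)(3 9 5 13 6))^(-1) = (0 14 11 10 7 8 2)(3 6 13 5 9)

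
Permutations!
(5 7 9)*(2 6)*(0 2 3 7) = [2, 1, 6, 7, 4, 0, 3, 9, 8, 5] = (0 2 6 3 7 9 5)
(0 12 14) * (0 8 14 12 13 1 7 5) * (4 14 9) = (0 13 1 7 5)(4 14 8 9) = [13, 7, 2, 3, 14, 0, 6, 5, 9, 4, 10, 11, 12, 1, 8]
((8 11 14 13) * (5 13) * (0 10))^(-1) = (0 10)(5 14 11 8 13)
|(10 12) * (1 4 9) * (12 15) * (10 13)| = |(1 4 9)(10 15 12 13)| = 12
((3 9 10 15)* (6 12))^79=(3 15 10 9)(6 12)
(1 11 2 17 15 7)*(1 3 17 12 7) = [0, 11, 12, 17, 4, 5, 6, 3, 8, 9, 10, 2, 7, 13, 14, 1, 16, 15] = (1 11 2 12 7 3 17 15)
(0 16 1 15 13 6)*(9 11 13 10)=[16, 15, 2, 3, 4, 5, 0, 7, 8, 11, 9, 13, 12, 6, 14, 10, 1]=(0 16 1 15 10 9 11 13 6)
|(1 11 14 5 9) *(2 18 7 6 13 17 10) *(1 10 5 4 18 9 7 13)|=|(1 11 14 4 18 13 17 5 7 6)(2 9 10)|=30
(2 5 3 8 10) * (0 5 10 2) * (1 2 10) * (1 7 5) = (0 1 2 7 5 3 8 10) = [1, 2, 7, 8, 4, 3, 6, 5, 10, 9, 0]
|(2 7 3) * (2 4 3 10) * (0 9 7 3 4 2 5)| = 10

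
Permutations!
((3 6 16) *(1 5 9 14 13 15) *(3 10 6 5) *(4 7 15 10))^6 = (1 10)(3 6)(4 9)(5 16)(7 14)(13 15)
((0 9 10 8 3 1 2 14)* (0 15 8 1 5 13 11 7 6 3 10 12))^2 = (0 12 9)(1 14 8)(2 15 10)(3 13 7)(5 11 6)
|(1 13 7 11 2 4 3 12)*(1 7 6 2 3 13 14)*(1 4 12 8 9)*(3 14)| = 8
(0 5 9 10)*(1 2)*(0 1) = (0 5 9 10 1 2) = [5, 2, 0, 3, 4, 9, 6, 7, 8, 10, 1]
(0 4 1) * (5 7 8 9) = (0 4 1)(5 7 8 9) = [4, 0, 2, 3, 1, 7, 6, 8, 9, 5]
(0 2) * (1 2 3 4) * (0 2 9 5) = (0 3 4 1 9 5) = [3, 9, 2, 4, 1, 0, 6, 7, 8, 5]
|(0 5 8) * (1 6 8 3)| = |(0 5 3 1 6 8)| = 6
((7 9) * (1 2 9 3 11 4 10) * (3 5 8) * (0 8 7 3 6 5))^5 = (1 4 3 2 10 11 9)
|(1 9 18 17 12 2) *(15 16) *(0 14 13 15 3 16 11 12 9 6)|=|(0 14 13 15 11 12 2 1 6)(3 16)(9 18 17)|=18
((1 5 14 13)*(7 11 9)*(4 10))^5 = (1 5 14 13)(4 10)(7 9 11) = ((1 5 14 13)(4 10)(7 11 9))^5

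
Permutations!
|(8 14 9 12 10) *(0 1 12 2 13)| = 9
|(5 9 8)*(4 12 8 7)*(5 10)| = |(4 12 8 10 5 9 7)| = 7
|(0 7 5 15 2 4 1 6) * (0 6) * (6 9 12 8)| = |(0 7 5 15 2 4 1)(6 9 12 8)| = 28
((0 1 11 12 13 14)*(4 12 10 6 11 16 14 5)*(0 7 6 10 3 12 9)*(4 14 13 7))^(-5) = ((0 1 16 13 5 14 4 9)(3 12 7 6 11))^(-5) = (0 13 4 1 5 9 16 14)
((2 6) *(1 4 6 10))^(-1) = (1 10 2 6 4)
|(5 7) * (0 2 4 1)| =4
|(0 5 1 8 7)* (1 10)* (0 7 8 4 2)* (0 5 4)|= 6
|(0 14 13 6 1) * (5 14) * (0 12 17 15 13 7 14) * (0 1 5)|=14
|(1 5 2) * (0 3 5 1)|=4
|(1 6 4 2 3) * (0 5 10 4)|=8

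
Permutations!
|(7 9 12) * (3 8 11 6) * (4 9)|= 4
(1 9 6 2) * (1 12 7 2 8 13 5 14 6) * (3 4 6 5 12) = (1 9)(2 3 4 6 8 13 12 7)(5 14) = [0, 9, 3, 4, 6, 14, 8, 2, 13, 1, 10, 11, 7, 12, 5]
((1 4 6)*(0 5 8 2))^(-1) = ((0 5 8 2)(1 4 6))^(-1) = (0 2 8 5)(1 6 4)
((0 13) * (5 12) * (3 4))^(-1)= ((0 13)(3 4)(5 12))^(-1)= (0 13)(3 4)(5 12)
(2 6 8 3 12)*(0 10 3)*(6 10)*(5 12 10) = [6, 1, 5, 10, 4, 12, 8, 7, 0, 9, 3, 11, 2] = (0 6 8)(2 5 12)(3 10)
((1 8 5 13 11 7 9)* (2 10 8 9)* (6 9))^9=(2 8 13 7 10 5 11)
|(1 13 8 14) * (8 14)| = 3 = |(1 13 14)|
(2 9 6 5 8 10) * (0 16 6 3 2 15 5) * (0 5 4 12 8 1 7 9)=(0 16 6 5 1 7 9 3 2)(4 12 8 10 15)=[16, 7, 0, 2, 12, 1, 5, 9, 10, 3, 15, 11, 8, 13, 14, 4, 6]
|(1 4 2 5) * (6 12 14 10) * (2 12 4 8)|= 20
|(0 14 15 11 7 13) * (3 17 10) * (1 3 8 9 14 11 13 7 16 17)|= |(0 11 16 17 10 8 9 14 15 13)(1 3)|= 10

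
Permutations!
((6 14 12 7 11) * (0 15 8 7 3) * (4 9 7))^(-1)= ((0 15 8 4 9 7 11 6 14 12 3))^(-1)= (0 3 12 14 6 11 7 9 4 8 15)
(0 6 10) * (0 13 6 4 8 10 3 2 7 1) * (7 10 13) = (0 4 8 13 6 3 2 10 7 1) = [4, 0, 10, 2, 8, 5, 3, 1, 13, 9, 7, 11, 12, 6]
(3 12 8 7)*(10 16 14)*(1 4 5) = [0, 4, 2, 12, 5, 1, 6, 3, 7, 9, 16, 11, 8, 13, 10, 15, 14] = (1 4 5)(3 12 8 7)(10 16 14)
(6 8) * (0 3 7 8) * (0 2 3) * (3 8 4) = (2 8 6)(3 7 4) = [0, 1, 8, 7, 3, 5, 2, 4, 6]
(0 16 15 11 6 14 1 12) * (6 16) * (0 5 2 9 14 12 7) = (0 6 12 5 2 9 14 1 7)(11 16 15) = [6, 7, 9, 3, 4, 2, 12, 0, 8, 14, 10, 16, 5, 13, 1, 11, 15]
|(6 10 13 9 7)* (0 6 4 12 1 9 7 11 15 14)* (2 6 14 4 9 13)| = 24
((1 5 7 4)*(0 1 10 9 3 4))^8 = ((0 1 5 7)(3 4 10 9))^8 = (10)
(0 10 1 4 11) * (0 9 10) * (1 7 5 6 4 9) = (1 9 10 7 5 6 4 11) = [0, 9, 2, 3, 11, 6, 4, 5, 8, 10, 7, 1]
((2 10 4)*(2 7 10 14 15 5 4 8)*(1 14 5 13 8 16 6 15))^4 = (2 10 13 4 6)(5 16 8 7 15)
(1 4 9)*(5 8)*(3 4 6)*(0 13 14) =[13, 6, 2, 4, 9, 8, 3, 7, 5, 1, 10, 11, 12, 14, 0] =(0 13 14)(1 6 3 4 9)(5 8)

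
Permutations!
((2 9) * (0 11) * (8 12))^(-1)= (0 11)(2 9)(8 12)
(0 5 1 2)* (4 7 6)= [5, 2, 0, 3, 7, 1, 4, 6]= (0 5 1 2)(4 7 6)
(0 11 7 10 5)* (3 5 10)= (0 11 7 3 5)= [11, 1, 2, 5, 4, 0, 6, 3, 8, 9, 10, 7]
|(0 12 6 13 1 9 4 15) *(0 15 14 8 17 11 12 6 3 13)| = 10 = |(0 6)(1 9 4 14 8 17 11 12 3 13)|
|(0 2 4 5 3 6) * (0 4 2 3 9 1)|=|(0 3 6 4 5 9 1)|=7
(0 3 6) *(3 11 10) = (0 11 10 3 6) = [11, 1, 2, 6, 4, 5, 0, 7, 8, 9, 3, 10]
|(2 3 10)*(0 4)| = |(0 4)(2 3 10)| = 6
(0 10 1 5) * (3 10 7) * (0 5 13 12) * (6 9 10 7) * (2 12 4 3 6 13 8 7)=(0 13 4 3 2 12)(1 8 7 6 9 10)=[13, 8, 12, 2, 3, 5, 9, 6, 7, 10, 1, 11, 0, 4]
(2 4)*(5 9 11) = (2 4)(5 9 11) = [0, 1, 4, 3, 2, 9, 6, 7, 8, 11, 10, 5]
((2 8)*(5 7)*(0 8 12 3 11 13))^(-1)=((0 8 2 12 3 11 13)(5 7))^(-1)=(0 13 11 3 12 2 8)(5 7)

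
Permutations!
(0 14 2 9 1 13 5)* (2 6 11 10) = (0 14 6 11 10 2 9 1 13 5) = [14, 13, 9, 3, 4, 0, 11, 7, 8, 1, 2, 10, 12, 5, 6]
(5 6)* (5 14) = (5 6 14) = [0, 1, 2, 3, 4, 6, 14, 7, 8, 9, 10, 11, 12, 13, 5]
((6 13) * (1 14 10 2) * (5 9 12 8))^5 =((1 14 10 2)(5 9 12 8)(6 13))^5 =(1 14 10 2)(5 9 12 8)(6 13)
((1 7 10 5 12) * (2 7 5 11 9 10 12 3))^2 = (1 3 7)(2 12 5)(9 11 10)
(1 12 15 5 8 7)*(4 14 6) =(1 12 15 5 8 7)(4 14 6) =[0, 12, 2, 3, 14, 8, 4, 1, 7, 9, 10, 11, 15, 13, 6, 5]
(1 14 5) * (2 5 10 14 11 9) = [0, 11, 5, 3, 4, 1, 6, 7, 8, 2, 14, 9, 12, 13, 10] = (1 11 9 2 5)(10 14)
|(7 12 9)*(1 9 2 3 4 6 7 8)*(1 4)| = |(1 9 8 4 6 7 12 2 3)| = 9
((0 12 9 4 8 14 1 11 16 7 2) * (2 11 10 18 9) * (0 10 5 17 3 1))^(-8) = ((0 12 2 10 18 9 4 8 14)(1 5 17 3)(7 11 16))^(-8) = (0 12 2 10 18 9 4 8 14)(7 11 16)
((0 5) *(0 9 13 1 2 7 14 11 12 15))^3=((0 5 9 13 1 2 7 14 11 12 15))^3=(0 13 7 12 5 1 14 15 9 2 11)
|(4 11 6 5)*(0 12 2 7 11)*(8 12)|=9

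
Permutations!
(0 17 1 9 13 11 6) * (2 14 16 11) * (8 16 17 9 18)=(0 9 13 2 14 17 1 18 8 16 11 6)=[9, 18, 14, 3, 4, 5, 0, 7, 16, 13, 10, 6, 12, 2, 17, 15, 11, 1, 8]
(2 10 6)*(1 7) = (1 7)(2 10 6) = [0, 7, 10, 3, 4, 5, 2, 1, 8, 9, 6]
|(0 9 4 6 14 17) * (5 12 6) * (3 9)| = 9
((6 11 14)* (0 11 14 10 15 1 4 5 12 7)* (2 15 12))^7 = (0 10 7 11 12)(1 5 15 4 2)(6 14)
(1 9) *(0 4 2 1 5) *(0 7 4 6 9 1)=(0 6 9 5 7 4 2)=[6, 1, 0, 3, 2, 7, 9, 4, 8, 5]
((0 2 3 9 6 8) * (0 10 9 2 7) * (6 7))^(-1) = (0 7 9 10 8 6)(2 3)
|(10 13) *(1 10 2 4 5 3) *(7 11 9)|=|(1 10 13 2 4 5 3)(7 11 9)|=21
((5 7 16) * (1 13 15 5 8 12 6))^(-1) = (1 6 12 8 16 7 5 15 13)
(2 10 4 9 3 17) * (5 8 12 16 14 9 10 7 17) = (2 7 17)(3 5 8 12 16 14 9)(4 10) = [0, 1, 7, 5, 10, 8, 6, 17, 12, 3, 4, 11, 16, 13, 9, 15, 14, 2]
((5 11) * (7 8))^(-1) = (5 11)(7 8)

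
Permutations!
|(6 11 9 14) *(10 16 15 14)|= 7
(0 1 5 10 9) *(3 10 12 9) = [1, 5, 2, 10, 4, 12, 6, 7, 8, 0, 3, 11, 9] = (0 1 5 12 9)(3 10)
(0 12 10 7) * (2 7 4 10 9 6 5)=[12, 1, 7, 3, 10, 2, 5, 0, 8, 6, 4, 11, 9]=(0 12 9 6 5 2 7)(4 10)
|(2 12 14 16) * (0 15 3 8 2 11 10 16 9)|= 24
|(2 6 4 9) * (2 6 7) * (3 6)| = |(2 7)(3 6 4 9)| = 4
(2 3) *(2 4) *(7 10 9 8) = [0, 1, 3, 4, 2, 5, 6, 10, 7, 8, 9] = (2 3 4)(7 10 9 8)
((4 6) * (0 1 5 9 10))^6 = (0 1 5 9 10)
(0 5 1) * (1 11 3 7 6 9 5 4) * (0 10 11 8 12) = (0 4 1 10 11 3 7 6 9 5 8 12) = [4, 10, 2, 7, 1, 8, 9, 6, 12, 5, 11, 3, 0]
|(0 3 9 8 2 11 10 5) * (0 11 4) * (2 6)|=21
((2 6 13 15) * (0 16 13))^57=(0 15)(2 16)(6 13)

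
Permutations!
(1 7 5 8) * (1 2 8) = (1 7 5)(2 8) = [0, 7, 8, 3, 4, 1, 6, 5, 2]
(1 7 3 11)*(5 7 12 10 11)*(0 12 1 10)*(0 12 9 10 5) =(12)(0 9 10 11 5 7 3) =[9, 1, 2, 0, 4, 7, 6, 3, 8, 10, 11, 5, 12]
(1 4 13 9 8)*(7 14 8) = (1 4 13 9 7 14 8) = [0, 4, 2, 3, 13, 5, 6, 14, 1, 7, 10, 11, 12, 9, 8]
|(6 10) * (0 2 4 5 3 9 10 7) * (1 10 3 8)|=|(0 2 4 5 8 1 10 6 7)(3 9)|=18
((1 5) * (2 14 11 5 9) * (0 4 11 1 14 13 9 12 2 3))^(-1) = (0 3 9 13 2 12 1 14 5 11 4)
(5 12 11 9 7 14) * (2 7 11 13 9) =[0, 1, 7, 3, 4, 12, 6, 14, 8, 11, 10, 2, 13, 9, 5] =(2 7 14 5 12 13 9 11)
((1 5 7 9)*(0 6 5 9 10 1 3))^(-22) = (0 5 10 9)(1 3 6 7)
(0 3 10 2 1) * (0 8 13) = (0 3 10 2 1 8 13) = [3, 8, 1, 10, 4, 5, 6, 7, 13, 9, 2, 11, 12, 0]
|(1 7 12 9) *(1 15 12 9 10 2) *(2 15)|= |(1 7 9 2)(10 15 12)|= 12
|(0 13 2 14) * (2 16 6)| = 6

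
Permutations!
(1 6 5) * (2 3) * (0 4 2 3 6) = [4, 0, 6, 3, 2, 1, 5] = (0 4 2 6 5 1)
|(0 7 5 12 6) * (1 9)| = 10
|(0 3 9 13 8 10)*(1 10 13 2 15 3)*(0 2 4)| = |(0 1 10 2 15 3 9 4)(8 13)| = 8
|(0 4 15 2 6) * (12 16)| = 10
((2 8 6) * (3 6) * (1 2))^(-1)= (1 6 3 8 2)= ((1 2 8 3 6))^(-1)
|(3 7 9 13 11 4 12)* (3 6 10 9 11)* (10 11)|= |(3 7 10 9 13)(4 12 6 11)|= 20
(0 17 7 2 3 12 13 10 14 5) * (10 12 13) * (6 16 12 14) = (0 17 7 2 3 13 14 5)(6 16 12 10) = [17, 1, 3, 13, 4, 0, 16, 2, 8, 9, 6, 11, 10, 14, 5, 15, 12, 7]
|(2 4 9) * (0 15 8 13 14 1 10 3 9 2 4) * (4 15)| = 24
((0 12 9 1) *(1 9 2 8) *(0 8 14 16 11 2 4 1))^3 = (0 1 12 8 4)(2 11 16 14)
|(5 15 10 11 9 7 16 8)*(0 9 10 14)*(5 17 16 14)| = 12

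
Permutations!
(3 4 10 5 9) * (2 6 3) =(2 6 3 4 10 5 9) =[0, 1, 6, 4, 10, 9, 3, 7, 8, 2, 5]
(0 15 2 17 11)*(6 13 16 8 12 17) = (0 15 2 6 13 16 8 12 17 11) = [15, 1, 6, 3, 4, 5, 13, 7, 12, 9, 10, 0, 17, 16, 14, 2, 8, 11]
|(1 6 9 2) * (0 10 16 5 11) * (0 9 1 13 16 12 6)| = 30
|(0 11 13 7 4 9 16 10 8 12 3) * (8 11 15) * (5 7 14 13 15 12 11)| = |(0 12 3)(4 9 16 10 5 7)(8 11 15)(13 14)| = 6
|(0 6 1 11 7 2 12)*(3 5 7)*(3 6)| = 6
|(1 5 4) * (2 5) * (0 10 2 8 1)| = 10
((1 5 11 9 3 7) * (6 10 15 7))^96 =((1 5 11 9 3 6 10 15 7))^96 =(1 10 9)(3 5 15)(6 11 7)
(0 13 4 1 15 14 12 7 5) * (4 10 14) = [13, 15, 2, 3, 1, 0, 6, 5, 8, 9, 14, 11, 7, 10, 12, 4] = (0 13 10 14 12 7 5)(1 15 4)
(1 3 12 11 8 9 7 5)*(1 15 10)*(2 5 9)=(1 3 12 11 8 2 5 15 10)(7 9)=[0, 3, 5, 12, 4, 15, 6, 9, 2, 7, 1, 8, 11, 13, 14, 10]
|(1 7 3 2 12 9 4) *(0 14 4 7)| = 20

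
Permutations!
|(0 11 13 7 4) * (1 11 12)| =7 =|(0 12 1 11 13 7 4)|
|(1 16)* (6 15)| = |(1 16)(6 15)| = 2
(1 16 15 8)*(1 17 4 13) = (1 16 15 8 17 4 13) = [0, 16, 2, 3, 13, 5, 6, 7, 17, 9, 10, 11, 12, 1, 14, 8, 15, 4]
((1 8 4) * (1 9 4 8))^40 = (9)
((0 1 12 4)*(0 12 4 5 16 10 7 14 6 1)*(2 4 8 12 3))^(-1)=((1 8 12 5 16 10 7 14 6)(2 4 3))^(-1)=(1 6 14 7 10 16 5 12 8)(2 3 4)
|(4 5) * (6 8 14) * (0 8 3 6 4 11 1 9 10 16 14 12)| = 24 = |(0 8 12)(1 9 10 16 14 4 5 11)(3 6)|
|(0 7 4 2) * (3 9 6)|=|(0 7 4 2)(3 9 6)|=12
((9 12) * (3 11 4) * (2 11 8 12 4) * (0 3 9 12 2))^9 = (12)(0 11 2 8 3)(4 9)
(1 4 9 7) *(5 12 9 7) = (1 4 7)(5 12 9) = [0, 4, 2, 3, 7, 12, 6, 1, 8, 5, 10, 11, 9]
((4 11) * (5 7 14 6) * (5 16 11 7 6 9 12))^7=((4 7 14 9 12 5 6 16 11))^7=(4 16 5 9 7 11 6 12 14)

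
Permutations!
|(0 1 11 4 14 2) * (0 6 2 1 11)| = 10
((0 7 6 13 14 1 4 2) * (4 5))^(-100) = ((0 7 6 13 14 1 5 4 2))^(-100) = (0 2 4 5 1 14 13 6 7)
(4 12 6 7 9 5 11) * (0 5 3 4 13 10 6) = (0 5 11 13 10 6 7 9 3 4 12) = [5, 1, 2, 4, 12, 11, 7, 9, 8, 3, 6, 13, 0, 10]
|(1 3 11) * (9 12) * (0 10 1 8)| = |(0 10 1 3 11 8)(9 12)| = 6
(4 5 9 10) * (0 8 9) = (0 8 9 10 4 5) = [8, 1, 2, 3, 5, 0, 6, 7, 9, 10, 4]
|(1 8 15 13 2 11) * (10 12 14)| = 6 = |(1 8 15 13 2 11)(10 12 14)|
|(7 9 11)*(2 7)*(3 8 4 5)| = 4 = |(2 7 9 11)(3 8 4 5)|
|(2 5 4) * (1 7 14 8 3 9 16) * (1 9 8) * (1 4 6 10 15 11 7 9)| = |(1 9 16)(2 5 6 10 15 11 7 14 4)(3 8)| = 18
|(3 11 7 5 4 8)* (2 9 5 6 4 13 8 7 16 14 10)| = |(2 9 5 13 8 3 11 16 14 10)(4 7 6)| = 30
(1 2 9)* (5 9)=[0, 2, 5, 3, 4, 9, 6, 7, 8, 1]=(1 2 5 9)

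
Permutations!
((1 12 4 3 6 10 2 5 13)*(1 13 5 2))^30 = (13)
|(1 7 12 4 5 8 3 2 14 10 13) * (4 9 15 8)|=|(1 7 12 9 15 8 3 2 14 10 13)(4 5)|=22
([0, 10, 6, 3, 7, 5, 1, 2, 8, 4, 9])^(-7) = (10)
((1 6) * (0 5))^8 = ((0 5)(1 6))^8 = (6)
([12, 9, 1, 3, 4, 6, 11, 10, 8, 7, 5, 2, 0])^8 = [0, 1, 2, 3, 4, 5, 6, 7, 8, 9, 10, 11, 12]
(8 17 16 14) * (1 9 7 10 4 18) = [0, 9, 2, 3, 18, 5, 6, 10, 17, 7, 4, 11, 12, 13, 8, 15, 14, 16, 1] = (1 9 7 10 4 18)(8 17 16 14)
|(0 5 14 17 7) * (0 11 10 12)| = 8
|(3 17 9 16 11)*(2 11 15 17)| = 12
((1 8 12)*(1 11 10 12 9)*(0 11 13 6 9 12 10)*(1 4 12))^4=(4 9 6 13 12)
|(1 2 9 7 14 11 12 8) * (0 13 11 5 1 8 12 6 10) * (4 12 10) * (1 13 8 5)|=45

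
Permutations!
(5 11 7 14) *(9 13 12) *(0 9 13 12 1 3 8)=[9, 3, 2, 8, 4, 11, 6, 14, 0, 12, 10, 7, 13, 1, 5]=(0 9 12 13 1 3 8)(5 11 7 14)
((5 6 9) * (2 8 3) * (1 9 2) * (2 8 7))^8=(1 5 8)(3 9 6)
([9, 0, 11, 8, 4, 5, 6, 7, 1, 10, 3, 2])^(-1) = (0 1 8 3 10 9)(2 11)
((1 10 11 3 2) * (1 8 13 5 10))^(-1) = ((2 8 13 5 10 11 3))^(-1) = (2 3 11 10 5 13 8)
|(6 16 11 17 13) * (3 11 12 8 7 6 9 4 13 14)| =60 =|(3 11 17 14)(4 13 9)(6 16 12 8 7)|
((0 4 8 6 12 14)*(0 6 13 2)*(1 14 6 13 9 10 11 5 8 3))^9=((0 4 3 1 14 13 2)(5 8 9 10 11)(6 12))^9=(0 3 14 2 4 1 13)(5 11 10 9 8)(6 12)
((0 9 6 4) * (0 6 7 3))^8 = ((0 9 7 3)(4 6))^8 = (9)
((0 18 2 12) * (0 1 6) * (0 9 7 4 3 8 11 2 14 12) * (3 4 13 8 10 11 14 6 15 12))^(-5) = ((0 18 6 9 7 13 8 14 3 10 11 2)(1 15 12))^(-5) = (0 14 6 10 7 2 8 18 3 9 11 13)(1 15 12)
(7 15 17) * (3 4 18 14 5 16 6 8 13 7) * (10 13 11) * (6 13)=[0, 1, 2, 4, 18, 16, 8, 15, 11, 9, 6, 10, 12, 7, 5, 17, 13, 3, 14]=(3 4 18 14 5 16 13 7 15 17)(6 8 11 10)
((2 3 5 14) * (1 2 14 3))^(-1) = ((14)(1 2)(3 5))^(-1) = (14)(1 2)(3 5)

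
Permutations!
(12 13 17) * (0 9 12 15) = [9, 1, 2, 3, 4, 5, 6, 7, 8, 12, 10, 11, 13, 17, 14, 0, 16, 15] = (0 9 12 13 17 15)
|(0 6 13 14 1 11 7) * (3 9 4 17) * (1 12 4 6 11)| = |(0 11 7)(3 9 6 13 14 12 4 17)| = 24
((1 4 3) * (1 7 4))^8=(3 4 7)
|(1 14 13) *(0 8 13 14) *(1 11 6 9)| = 7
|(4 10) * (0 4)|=|(0 4 10)|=3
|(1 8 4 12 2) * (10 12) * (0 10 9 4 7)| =14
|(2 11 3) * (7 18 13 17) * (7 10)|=15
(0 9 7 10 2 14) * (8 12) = (0 9 7 10 2 14)(8 12) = [9, 1, 14, 3, 4, 5, 6, 10, 12, 7, 2, 11, 8, 13, 0]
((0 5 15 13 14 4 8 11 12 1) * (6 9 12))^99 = ((0 5 15 13 14 4 8 11 6 9 12 1))^99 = (0 13 8 9)(1 15 4 6)(5 14 11 12)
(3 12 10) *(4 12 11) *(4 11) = (3 4 12 10) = [0, 1, 2, 4, 12, 5, 6, 7, 8, 9, 3, 11, 10]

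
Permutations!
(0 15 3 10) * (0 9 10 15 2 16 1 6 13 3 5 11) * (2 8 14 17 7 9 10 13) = (0 8 14 17 7 9 13 3 15 5 11)(1 6 2 16) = [8, 6, 16, 15, 4, 11, 2, 9, 14, 13, 10, 0, 12, 3, 17, 5, 1, 7]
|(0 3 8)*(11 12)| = 6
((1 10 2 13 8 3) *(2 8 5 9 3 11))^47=(1 8 2 5 3 10 11 13 9)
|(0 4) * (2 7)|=|(0 4)(2 7)|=2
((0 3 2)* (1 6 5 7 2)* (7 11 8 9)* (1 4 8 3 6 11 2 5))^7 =((0 6 1 11 3 4 8 9 7 5 2))^7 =(0 9 11 2 8 1 5 4 6 7 3)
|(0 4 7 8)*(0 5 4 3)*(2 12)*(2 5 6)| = 14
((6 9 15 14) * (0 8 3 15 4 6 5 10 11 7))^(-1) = ((0 8 3 15 14 5 10 11 7)(4 6 9))^(-1) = (0 7 11 10 5 14 15 3 8)(4 9 6)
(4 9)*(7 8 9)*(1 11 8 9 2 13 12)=(1 11 8 2 13 12)(4 7 9)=[0, 11, 13, 3, 7, 5, 6, 9, 2, 4, 10, 8, 1, 12]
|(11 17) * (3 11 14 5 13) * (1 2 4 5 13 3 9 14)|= |(1 2 4 5 3 11 17)(9 14 13)|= 21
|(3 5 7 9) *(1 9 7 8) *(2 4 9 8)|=|(1 8)(2 4 9 3 5)|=10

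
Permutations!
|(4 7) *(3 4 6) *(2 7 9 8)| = |(2 7 6 3 4 9 8)| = 7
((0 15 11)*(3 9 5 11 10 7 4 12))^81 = (0 15 10 7 4 12 3 9 5 11)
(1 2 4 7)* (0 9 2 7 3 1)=(0 9 2 4 3 1 7)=[9, 7, 4, 1, 3, 5, 6, 0, 8, 2]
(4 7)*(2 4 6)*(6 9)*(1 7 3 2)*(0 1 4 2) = [1, 7, 2, 0, 3, 5, 4, 9, 8, 6] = (0 1 7 9 6 4 3)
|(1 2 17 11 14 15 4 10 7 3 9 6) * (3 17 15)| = |(1 2 15 4 10 7 17 11 14 3 9 6)| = 12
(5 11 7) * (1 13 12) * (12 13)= [0, 12, 2, 3, 4, 11, 6, 5, 8, 9, 10, 7, 1, 13]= (13)(1 12)(5 11 7)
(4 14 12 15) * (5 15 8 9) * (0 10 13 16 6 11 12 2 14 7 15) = [10, 1, 14, 3, 7, 0, 11, 15, 9, 5, 13, 12, 8, 16, 2, 4, 6] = (0 10 13 16 6 11 12 8 9 5)(2 14)(4 7 15)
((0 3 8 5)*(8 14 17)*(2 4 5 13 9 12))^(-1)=((0 3 14 17 8 13 9 12 2 4 5))^(-1)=(0 5 4 2 12 9 13 8 17 14 3)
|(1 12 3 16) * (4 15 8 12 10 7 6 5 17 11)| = |(1 10 7 6 5 17 11 4 15 8 12 3 16)| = 13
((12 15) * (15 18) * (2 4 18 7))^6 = (18)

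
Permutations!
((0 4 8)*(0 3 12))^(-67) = (0 3 4 12 8)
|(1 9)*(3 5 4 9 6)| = 6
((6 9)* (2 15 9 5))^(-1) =(2 5 6 9 15)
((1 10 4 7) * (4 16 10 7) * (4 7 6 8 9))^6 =((1 6 8 9 4 7)(10 16))^6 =(16)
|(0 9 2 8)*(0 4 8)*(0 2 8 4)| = |(0 9 8)| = 3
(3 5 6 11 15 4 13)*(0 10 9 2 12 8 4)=(0 10 9 2 12 8 4 13 3 5 6 11 15)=[10, 1, 12, 5, 13, 6, 11, 7, 4, 2, 9, 15, 8, 3, 14, 0]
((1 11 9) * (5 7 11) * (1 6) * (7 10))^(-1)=(1 6 9 11 7 10 5)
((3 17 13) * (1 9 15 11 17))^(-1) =(1 3 13 17 11 15 9)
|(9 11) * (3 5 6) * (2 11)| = |(2 11 9)(3 5 6)| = 3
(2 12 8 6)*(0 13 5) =(0 13 5)(2 12 8 6) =[13, 1, 12, 3, 4, 0, 2, 7, 6, 9, 10, 11, 8, 5]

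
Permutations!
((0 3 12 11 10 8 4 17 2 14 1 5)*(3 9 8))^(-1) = (0 5 1 14 2 17 4 8 9)(3 10 11 12)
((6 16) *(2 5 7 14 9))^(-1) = ((2 5 7 14 9)(6 16))^(-1) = (2 9 14 7 5)(6 16)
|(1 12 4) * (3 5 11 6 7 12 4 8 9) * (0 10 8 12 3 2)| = 10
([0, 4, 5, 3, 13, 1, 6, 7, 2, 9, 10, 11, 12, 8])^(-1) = [0, 5, 8, 3, 1, 2, 6, 7, 13, 9, 10, 11, 12, 4]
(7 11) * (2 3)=[0, 1, 3, 2, 4, 5, 6, 11, 8, 9, 10, 7]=(2 3)(7 11)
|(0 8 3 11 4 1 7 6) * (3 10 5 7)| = |(0 8 10 5 7 6)(1 3 11 4)| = 12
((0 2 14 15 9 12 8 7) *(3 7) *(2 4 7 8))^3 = (2 9 14 12 15)(3 8)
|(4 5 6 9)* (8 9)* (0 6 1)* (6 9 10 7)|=20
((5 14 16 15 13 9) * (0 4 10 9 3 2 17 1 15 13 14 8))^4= (0 5 10)(1 13)(2 14)(3 15)(4 8 9)(16 17)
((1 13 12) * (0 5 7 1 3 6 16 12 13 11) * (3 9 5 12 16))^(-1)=(16)(0 11 1 7 5 9 12)(3 6)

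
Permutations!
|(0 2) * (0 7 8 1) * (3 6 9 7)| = 8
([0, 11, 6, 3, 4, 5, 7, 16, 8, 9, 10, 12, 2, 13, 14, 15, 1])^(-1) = [0, 16, 12, 3, 4, 5, 2, 6, 8, 9, 10, 1, 11, 13, 14, 15, 7]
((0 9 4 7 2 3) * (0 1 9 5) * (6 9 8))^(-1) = (0 5)(1 3 2 7 4 9 6 8)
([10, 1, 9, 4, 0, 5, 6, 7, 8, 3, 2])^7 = [10, 1, 9, 4, 0, 5, 6, 7, 8, 3, 2]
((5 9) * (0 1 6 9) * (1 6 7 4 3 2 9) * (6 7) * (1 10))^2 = (0 4 2 5 7 3 9)(1 10 6)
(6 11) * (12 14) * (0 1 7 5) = (0 1 7 5)(6 11)(12 14) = [1, 7, 2, 3, 4, 0, 11, 5, 8, 9, 10, 6, 14, 13, 12]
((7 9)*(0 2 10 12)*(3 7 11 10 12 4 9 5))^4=((0 2 12)(3 7 5)(4 9 11 10))^4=(0 2 12)(3 7 5)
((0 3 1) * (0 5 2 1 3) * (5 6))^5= (1 6 5 2)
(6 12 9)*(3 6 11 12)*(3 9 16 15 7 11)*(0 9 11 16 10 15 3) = [9, 1, 2, 6, 4, 5, 11, 16, 8, 0, 15, 12, 10, 13, 14, 7, 3] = (0 9)(3 6 11 12 10 15 7 16)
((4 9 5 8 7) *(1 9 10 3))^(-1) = (1 3 10 4 7 8 5 9)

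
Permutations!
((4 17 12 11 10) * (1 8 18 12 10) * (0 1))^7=((0 1 8 18 12 11)(4 17 10))^7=(0 1 8 18 12 11)(4 17 10)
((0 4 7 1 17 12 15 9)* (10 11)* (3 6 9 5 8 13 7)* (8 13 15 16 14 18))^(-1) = ((0 4 3 6 9)(1 17 12 16 14 18 8 15 5 13 7)(10 11))^(-1) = (0 9 6 3 4)(1 7 13 5 15 8 18 14 16 12 17)(10 11)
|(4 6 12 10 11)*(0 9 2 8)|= |(0 9 2 8)(4 6 12 10 11)|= 20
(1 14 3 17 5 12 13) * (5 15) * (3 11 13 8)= (1 14 11 13)(3 17 15 5 12 8)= [0, 14, 2, 17, 4, 12, 6, 7, 3, 9, 10, 13, 8, 1, 11, 5, 16, 15]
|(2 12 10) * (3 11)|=6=|(2 12 10)(3 11)|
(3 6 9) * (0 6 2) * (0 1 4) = (0 6 9 3 2 1 4) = [6, 4, 1, 2, 0, 5, 9, 7, 8, 3]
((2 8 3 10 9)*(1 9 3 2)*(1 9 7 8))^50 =(10)(1 8)(2 7)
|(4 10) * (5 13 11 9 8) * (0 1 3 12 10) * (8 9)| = |(0 1 3 12 10 4)(5 13 11 8)| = 12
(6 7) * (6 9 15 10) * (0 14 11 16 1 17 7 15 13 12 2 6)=(0 14 11 16 1 17 7 9 13 12 2 6 15 10)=[14, 17, 6, 3, 4, 5, 15, 9, 8, 13, 0, 16, 2, 12, 11, 10, 1, 7]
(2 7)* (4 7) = (2 4 7) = [0, 1, 4, 3, 7, 5, 6, 2]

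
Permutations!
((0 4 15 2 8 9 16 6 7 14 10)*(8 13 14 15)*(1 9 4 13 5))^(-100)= (1 7)(2 16)(5 6)(9 15)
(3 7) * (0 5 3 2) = (0 5 3 7 2) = [5, 1, 0, 7, 4, 3, 6, 2]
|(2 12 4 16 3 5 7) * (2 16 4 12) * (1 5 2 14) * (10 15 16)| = |(1 5 7 10 15 16 3 2 14)| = 9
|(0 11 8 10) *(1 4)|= |(0 11 8 10)(1 4)|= 4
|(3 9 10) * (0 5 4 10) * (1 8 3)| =8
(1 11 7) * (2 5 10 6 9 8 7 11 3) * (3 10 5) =(11)(1 10 6 9 8 7)(2 3) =[0, 10, 3, 2, 4, 5, 9, 1, 7, 8, 6, 11]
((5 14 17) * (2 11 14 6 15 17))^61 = (2 11 14)(5 6 15 17)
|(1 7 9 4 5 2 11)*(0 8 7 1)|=8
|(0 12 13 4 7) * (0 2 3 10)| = |(0 12 13 4 7 2 3 10)| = 8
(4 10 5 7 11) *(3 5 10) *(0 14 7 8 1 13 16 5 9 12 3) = [14, 13, 2, 9, 0, 8, 6, 11, 1, 12, 10, 4, 3, 16, 7, 15, 5] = (0 14 7 11 4)(1 13 16 5 8)(3 9 12)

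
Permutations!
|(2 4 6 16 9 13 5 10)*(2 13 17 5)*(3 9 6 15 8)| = 10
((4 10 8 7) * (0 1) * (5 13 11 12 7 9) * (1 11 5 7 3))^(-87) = (0 3 11 1 12)(4 9 10 7 8)(5 13)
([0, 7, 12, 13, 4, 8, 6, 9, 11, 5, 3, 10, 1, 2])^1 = [0, 7, 12, 13, 4, 8, 6, 9, 11, 5, 3, 10, 1, 2]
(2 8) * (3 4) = (2 8)(3 4) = [0, 1, 8, 4, 3, 5, 6, 7, 2]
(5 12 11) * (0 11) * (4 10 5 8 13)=(0 11 8 13 4 10 5 12)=[11, 1, 2, 3, 10, 12, 6, 7, 13, 9, 5, 8, 0, 4]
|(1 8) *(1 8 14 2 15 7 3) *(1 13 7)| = 12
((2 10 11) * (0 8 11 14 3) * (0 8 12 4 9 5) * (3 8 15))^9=((0 12 4 9 5)(2 10 14 8 11)(3 15))^9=(0 5 9 4 12)(2 11 8 14 10)(3 15)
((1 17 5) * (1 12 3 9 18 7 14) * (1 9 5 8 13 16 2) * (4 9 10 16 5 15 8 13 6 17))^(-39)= (1 10 18)(2 14 9)(3 15 8 6 17 13 5 12)(4 16 7)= ((1 4 9 18 7 14 10 16 2)(3 15 8 6 17 13 5 12))^(-39)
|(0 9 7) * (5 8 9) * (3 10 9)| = |(0 5 8 3 10 9 7)| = 7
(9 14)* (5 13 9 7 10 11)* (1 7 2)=(1 7 10 11 5 13 9 14 2)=[0, 7, 1, 3, 4, 13, 6, 10, 8, 14, 11, 5, 12, 9, 2]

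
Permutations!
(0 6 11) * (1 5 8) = (0 6 11)(1 5 8) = [6, 5, 2, 3, 4, 8, 11, 7, 1, 9, 10, 0]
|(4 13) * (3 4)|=|(3 4 13)|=3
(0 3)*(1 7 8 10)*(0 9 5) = [3, 7, 2, 9, 4, 0, 6, 8, 10, 5, 1] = (0 3 9 5)(1 7 8 10)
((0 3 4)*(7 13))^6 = ((0 3 4)(7 13))^6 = (13)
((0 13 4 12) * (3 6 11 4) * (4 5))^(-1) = ((0 13 3 6 11 5 4 12))^(-1) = (0 12 4 5 11 6 3 13)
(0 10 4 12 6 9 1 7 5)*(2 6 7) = (0 10 4 12 7 5)(1 2 6 9) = [10, 2, 6, 3, 12, 0, 9, 5, 8, 1, 4, 11, 7]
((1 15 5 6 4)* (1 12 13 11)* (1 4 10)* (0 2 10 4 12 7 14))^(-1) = ((0 2 10 1 15 5 6 4 7 14)(11 12 13))^(-1) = (0 14 7 4 6 5 15 1 10 2)(11 13 12)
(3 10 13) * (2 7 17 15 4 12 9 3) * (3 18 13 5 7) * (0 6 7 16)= (0 6 7 17 15 4 12 9 18 13 2 3 10 5 16)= [6, 1, 3, 10, 12, 16, 7, 17, 8, 18, 5, 11, 9, 2, 14, 4, 0, 15, 13]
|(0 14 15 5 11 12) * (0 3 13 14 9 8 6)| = |(0 9 8 6)(3 13 14 15 5 11 12)| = 28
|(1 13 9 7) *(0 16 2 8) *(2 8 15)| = |(0 16 8)(1 13 9 7)(2 15)| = 12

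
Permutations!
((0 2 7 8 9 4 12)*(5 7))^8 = (12)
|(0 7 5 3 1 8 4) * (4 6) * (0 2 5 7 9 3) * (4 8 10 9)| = |(0 4 2 5)(1 10 9 3)(6 8)| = 4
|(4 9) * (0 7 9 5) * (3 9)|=6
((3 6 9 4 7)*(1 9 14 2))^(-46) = ((1 9 4 7 3 6 14 2))^(-46) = (1 4 3 14)(2 9 7 6)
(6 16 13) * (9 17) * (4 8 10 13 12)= (4 8 10 13 6 16 12)(9 17)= [0, 1, 2, 3, 8, 5, 16, 7, 10, 17, 13, 11, 4, 6, 14, 15, 12, 9]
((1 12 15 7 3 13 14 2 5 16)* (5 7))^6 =(1 12 15 5 16)(2 7 3 13 14) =((1 12 15 5 16)(2 7 3 13 14))^6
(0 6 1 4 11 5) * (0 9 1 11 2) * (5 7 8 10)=(0 6 11 7 8 10 5 9 1 4 2)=[6, 4, 0, 3, 2, 9, 11, 8, 10, 1, 5, 7]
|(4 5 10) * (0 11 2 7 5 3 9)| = |(0 11 2 7 5 10 4 3 9)| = 9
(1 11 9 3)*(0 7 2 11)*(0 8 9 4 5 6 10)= (0 7 2 11 4 5 6 10)(1 8 9 3)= [7, 8, 11, 1, 5, 6, 10, 2, 9, 3, 0, 4]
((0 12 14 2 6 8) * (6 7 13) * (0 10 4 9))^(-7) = (0 7 10 12 13 4 14 6 9 2 8)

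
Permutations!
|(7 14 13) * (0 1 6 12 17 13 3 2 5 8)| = |(0 1 6 12 17 13 7 14 3 2 5 8)| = 12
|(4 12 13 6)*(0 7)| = |(0 7)(4 12 13 6)| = 4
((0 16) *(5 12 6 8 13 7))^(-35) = (0 16)(5 12 6 8 13 7)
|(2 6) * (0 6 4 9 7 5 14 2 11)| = 6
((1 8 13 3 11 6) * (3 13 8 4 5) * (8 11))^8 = ((13)(1 4 5 3 8 11 6))^8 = (13)(1 4 5 3 8 11 6)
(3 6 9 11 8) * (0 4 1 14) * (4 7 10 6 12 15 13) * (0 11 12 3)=(0 7 10 6 9 12 15 13 4 1 14 11 8)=[7, 14, 2, 3, 1, 5, 9, 10, 0, 12, 6, 8, 15, 4, 11, 13]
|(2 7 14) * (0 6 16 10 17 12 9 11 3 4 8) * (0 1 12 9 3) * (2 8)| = |(0 6 16 10 17 9 11)(1 12 3 4 2 7 14 8)| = 56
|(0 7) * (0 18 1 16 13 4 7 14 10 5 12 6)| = 6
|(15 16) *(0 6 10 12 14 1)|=6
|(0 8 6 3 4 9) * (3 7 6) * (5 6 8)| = |(0 5 6 7 8 3 4 9)| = 8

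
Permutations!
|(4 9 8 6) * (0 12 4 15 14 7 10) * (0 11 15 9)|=|(0 12 4)(6 9 8)(7 10 11 15 14)|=15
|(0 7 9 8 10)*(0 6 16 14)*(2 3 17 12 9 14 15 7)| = 13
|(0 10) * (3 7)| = 2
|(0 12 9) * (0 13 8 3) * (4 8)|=7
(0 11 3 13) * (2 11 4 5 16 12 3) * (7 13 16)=(0 4 5 7 13)(2 11)(3 16 12)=[4, 1, 11, 16, 5, 7, 6, 13, 8, 9, 10, 2, 3, 0, 14, 15, 12]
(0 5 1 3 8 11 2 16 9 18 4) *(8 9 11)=(0 5 1 3 9 18 4)(2 16 11)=[5, 3, 16, 9, 0, 1, 6, 7, 8, 18, 10, 2, 12, 13, 14, 15, 11, 17, 4]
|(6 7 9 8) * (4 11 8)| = 6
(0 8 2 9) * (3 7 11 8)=(0 3 7 11 8 2 9)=[3, 1, 9, 7, 4, 5, 6, 11, 2, 0, 10, 8]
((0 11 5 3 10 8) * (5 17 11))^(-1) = (0 8 10 3 5)(11 17)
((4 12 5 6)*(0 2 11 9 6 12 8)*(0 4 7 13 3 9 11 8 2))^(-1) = ((2 8 4)(3 9 6 7 13)(5 12))^(-1) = (2 4 8)(3 13 7 6 9)(5 12)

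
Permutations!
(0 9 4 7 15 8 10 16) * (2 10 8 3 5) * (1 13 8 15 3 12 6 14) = [9, 13, 10, 5, 7, 2, 14, 3, 15, 4, 16, 11, 6, 8, 1, 12, 0] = (0 9 4 7 3 5 2 10 16)(1 13 8 15 12 6 14)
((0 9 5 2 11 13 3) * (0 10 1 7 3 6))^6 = (0 6 13 11 2 5 9)(1 3)(7 10)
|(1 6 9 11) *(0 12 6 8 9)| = |(0 12 6)(1 8 9 11)| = 12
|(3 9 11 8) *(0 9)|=5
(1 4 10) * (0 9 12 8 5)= (0 9 12 8 5)(1 4 10)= [9, 4, 2, 3, 10, 0, 6, 7, 5, 12, 1, 11, 8]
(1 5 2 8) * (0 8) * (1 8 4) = [4, 5, 0, 3, 1, 2, 6, 7, 8] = (8)(0 4 1 5 2)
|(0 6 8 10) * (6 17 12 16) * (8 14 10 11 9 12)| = |(0 17 8 11 9 12 16 6 14 10)| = 10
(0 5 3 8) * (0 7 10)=[5, 1, 2, 8, 4, 3, 6, 10, 7, 9, 0]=(0 5 3 8 7 10)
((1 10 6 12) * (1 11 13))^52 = ((1 10 6 12 11 13))^52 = (1 11 6)(10 13 12)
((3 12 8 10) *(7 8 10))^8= ((3 12 10)(7 8))^8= (3 10 12)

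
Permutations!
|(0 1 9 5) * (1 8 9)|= |(0 8 9 5)|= 4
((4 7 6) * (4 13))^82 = (4 6)(7 13)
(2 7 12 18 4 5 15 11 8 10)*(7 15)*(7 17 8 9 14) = (2 15 11 9 14 7 12 18 4 5 17 8 10) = [0, 1, 15, 3, 5, 17, 6, 12, 10, 14, 2, 9, 18, 13, 7, 11, 16, 8, 4]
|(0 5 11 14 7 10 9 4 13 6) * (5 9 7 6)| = 8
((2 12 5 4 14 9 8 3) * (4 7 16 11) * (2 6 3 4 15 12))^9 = ((3 6)(4 14 9 8)(5 7 16 11 15 12))^9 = (3 6)(4 14 9 8)(5 11)(7 15)(12 16)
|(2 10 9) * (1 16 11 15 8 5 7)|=|(1 16 11 15 8 5 7)(2 10 9)|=21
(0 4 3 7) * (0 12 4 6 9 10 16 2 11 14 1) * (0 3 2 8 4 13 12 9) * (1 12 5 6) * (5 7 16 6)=(0 1 3 16 8 4 2 11 14 12 13 7 9 10 6)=[1, 3, 11, 16, 2, 5, 0, 9, 4, 10, 6, 14, 13, 7, 12, 15, 8]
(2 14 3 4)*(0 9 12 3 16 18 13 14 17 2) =(0 9 12 3 4)(2 17)(13 14 16 18) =[9, 1, 17, 4, 0, 5, 6, 7, 8, 12, 10, 11, 3, 14, 16, 15, 18, 2, 13]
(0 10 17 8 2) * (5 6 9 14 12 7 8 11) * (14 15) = (0 10 17 11 5 6 9 15 14 12 7 8 2) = [10, 1, 0, 3, 4, 6, 9, 8, 2, 15, 17, 5, 7, 13, 12, 14, 16, 11]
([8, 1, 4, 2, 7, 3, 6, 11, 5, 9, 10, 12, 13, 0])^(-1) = (0 13 12 11 7 4 2 3 5 8)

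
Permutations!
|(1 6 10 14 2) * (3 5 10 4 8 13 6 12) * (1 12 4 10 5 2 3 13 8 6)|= |(1 4 6 10 14 3 2 12 13)|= 9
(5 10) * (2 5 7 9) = (2 5 10 7 9) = [0, 1, 5, 3, 4, 10, 6, 9, 8, 2, 7]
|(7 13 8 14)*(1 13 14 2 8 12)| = 6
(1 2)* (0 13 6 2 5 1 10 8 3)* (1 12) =[13, 5, 10, 0, 4, 12, 2, 7, 3, 9, 8, 11, 1, 6] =(0 13 6 2 10 8 3)(1 5 12)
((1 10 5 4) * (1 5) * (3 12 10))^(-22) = ((1 3 12 10)(4 5))^(-22) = (1 12)(3 10)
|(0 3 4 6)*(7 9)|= 4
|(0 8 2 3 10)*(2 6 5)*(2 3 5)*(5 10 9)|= 15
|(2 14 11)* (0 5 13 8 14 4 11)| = |(0 5 13 8 14)(2 4 11)| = 15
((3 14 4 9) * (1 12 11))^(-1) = (1 11 12)(3 9 4 14)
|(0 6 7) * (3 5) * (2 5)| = |(0 6 7)(2 5 3)| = 3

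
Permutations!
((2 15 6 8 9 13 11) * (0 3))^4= (2 9 15 13 6 11 8)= ((0 3)(2 15 6 8 9 13 11))^4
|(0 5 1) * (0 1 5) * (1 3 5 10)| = |(1 3 5 10)| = 4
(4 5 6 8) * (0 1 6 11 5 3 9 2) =[1, 6, 0, 9, 3, 11, 8, 7, 4, 2, 10, 5] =(0 1 6 8 4 3 9 2)(5 11)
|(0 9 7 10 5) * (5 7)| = |(0 9 5)(7 10)| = 6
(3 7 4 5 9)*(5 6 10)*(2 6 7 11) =[0, 1, 6, 11, 7, 9, 10, 4, 8, 3, 5, 2] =(2 6 10 5 9 3 11)(4 7)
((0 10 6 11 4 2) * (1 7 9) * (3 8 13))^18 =(13) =((0 10 6 11 4 2)(1 7 9)(3 8 13))^18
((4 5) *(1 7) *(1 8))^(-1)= (1 8 7)(4 5)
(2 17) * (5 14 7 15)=(2 17)(5 14 7 15)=[0, 1, 17, 3, 4, 14, 6, 15, 8, 9, 10, 11, 12, 13, 7, 5, 16, 2]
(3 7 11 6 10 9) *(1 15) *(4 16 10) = [0, 15, 2, 7, 16, 5, 4, 11, 8, 3, 9, 6, 12, 13, 14, 1, 10] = (1 15)(3 7 11 6 4 16 10 9)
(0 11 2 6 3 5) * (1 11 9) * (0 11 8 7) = (0 9 1 8 7)(2 6 3 5 11) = [9, 8, 6, 5, 4, 11, 3, 0, 7, 1, 10, 2]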